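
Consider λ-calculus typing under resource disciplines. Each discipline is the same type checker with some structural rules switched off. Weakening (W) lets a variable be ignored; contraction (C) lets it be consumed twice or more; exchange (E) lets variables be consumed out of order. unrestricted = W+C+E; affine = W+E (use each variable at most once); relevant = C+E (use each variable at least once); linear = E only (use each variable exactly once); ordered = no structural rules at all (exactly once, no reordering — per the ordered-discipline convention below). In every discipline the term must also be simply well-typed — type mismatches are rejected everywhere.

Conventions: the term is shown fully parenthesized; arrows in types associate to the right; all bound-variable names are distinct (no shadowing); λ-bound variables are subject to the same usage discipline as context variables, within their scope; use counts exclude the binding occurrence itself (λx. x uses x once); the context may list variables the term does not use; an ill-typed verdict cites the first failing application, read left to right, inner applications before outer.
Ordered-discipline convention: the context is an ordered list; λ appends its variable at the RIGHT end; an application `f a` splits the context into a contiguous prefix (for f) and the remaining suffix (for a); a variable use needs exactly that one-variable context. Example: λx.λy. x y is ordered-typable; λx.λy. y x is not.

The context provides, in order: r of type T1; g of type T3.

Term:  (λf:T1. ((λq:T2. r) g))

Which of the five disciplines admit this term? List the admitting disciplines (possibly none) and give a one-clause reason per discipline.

admitted in: none
counts: r ×1; g ×1; f (bound) ×0; q (bound) ×0
uses in reading order: r, g
typing: ill-typed: a function awaiting T2 gets T3
ordered ✗ (the type mismatch rejects it)
linear ✗ (not simply typable)
affine ✗ (fails simple typing)
relevant ✗ (a type mismatch blocks all five)
unrestricted ✗ (the type mismatch rejects it)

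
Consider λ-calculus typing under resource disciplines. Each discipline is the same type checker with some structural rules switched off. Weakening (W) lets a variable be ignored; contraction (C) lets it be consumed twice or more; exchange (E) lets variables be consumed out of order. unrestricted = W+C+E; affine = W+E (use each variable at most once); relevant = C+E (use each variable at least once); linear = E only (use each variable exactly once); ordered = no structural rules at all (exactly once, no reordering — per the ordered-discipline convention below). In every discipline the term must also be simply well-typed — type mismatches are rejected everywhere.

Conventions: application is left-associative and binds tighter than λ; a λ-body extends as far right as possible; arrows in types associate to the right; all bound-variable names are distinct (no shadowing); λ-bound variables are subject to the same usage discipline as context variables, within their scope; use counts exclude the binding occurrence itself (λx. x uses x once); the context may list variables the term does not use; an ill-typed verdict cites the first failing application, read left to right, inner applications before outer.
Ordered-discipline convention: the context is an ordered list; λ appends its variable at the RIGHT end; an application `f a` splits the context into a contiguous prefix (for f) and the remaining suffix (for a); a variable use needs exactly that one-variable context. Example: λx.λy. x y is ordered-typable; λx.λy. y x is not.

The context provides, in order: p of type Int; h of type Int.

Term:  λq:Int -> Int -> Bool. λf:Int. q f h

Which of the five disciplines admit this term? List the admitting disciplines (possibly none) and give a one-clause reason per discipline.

admitting disciplines: affine, unrestricted
counts: p: 0×, h: 1×, q (bound): 1×, f (bound): 1×
uses in reading order: q, f, h
typing: ✓ — (Int -> Int -> Bool) -> Int -> Bool
ordered: ✗, needs weakening: p unused
linear: ✗, needs weakening: p unused
affine: ✓, none of p, h, q, f used more than once
relevant: ✗, needs weakening: p unused
unrestricted: ✓, well-typed at (Int -> Int -> Bool) -> Int -> Bool; no restrictions here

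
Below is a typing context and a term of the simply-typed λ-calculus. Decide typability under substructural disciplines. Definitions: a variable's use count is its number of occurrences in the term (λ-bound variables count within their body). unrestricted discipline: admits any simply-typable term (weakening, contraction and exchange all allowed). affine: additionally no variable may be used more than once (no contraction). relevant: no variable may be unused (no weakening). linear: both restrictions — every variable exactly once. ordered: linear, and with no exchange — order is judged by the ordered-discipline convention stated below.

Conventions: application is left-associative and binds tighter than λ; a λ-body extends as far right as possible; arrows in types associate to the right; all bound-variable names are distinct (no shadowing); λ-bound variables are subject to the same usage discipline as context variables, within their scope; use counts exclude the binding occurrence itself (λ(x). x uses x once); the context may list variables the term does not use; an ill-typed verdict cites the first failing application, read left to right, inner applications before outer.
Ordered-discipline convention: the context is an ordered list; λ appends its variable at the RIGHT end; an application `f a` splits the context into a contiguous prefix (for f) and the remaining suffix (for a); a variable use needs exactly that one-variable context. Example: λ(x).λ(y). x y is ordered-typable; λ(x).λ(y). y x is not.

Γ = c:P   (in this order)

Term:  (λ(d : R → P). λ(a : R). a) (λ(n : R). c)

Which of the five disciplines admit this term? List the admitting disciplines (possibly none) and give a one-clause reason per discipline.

accepted by: affine, unrestricted
usage: c=1, d [bound]=0, a [bound]=1, n [bound]=0
uses in reading order: a, c
typing: well-typed — term : R → R
ordered: ✗, d, n never used (weakening)
linear: ✗, d, n never used (weakening)
affine: ✓, none of c, d, a, n used more than once
relevant: ✗, d, n never used (weakening)
unrestricted: ✓, typability at R → R is all that's needed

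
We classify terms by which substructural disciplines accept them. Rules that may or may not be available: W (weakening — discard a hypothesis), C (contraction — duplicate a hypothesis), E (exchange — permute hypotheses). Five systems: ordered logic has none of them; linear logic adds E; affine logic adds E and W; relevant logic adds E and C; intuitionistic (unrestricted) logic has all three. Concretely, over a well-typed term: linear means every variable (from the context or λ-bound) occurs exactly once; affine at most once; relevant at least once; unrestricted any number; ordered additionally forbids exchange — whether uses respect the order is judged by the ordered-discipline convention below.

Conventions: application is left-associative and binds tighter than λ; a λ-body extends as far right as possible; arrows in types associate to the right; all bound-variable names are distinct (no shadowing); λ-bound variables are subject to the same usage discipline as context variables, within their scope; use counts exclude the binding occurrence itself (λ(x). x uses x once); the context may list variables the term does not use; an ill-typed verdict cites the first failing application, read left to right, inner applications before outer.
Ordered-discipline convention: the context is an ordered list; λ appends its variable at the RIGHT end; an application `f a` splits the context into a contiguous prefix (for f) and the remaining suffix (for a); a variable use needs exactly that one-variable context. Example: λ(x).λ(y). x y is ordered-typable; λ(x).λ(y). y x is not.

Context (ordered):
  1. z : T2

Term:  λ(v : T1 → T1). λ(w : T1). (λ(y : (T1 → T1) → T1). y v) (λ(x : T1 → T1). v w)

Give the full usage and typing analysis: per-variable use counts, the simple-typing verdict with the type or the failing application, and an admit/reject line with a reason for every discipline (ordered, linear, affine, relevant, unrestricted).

counts: z: 0×, v [bound]: 2×, w [bound]: 1×, y [bound]: 1×, x [bound]: 0×
uses in reading order: y, v, v, w
typing: ✓ — (T1 → T1) → T1 → T1
ordered: ✗, needs contraction — v ×2; z, x never used (weakening)
linear: ✗, needs contraction — v ×2; z, x never used (weakening)
affine: ✗, needs contraction — v ×2
relevant: ✗, z, x never used (weakening)
unrestricted: ✓, simply typable at (T1 → T1) → T1 → T1; W, C, E all held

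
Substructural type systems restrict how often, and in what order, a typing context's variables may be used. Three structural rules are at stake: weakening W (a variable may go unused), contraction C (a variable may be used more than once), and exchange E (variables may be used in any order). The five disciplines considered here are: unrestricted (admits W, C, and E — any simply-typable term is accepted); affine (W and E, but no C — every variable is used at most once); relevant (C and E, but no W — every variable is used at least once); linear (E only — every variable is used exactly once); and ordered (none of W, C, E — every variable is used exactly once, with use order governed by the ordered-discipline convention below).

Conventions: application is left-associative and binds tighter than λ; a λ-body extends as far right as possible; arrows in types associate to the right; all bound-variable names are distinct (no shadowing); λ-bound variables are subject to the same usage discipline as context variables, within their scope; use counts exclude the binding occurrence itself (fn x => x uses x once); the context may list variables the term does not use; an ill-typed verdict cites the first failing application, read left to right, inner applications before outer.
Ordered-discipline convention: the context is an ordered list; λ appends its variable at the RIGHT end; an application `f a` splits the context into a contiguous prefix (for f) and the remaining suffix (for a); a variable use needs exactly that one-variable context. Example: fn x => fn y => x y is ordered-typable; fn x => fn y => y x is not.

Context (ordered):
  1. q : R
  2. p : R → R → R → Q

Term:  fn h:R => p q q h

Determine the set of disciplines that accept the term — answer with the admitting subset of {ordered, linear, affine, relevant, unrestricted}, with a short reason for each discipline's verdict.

accepted by: relevant, unrestricted
use counts: q: 2×, p: 1×, h [bound]: 1×
use order (left to right): p, q, q, h
typing: well-typed — term : R → Q
ordered: ✗, repeated use of q ×2
linear: ✗, repeated use of q ×2
affine: ✗, repeated use of q ×2
relevant: ✓, none of q, p, h goes unused
unrestricted: ✓, type-checks (R → Q) and nothing is barred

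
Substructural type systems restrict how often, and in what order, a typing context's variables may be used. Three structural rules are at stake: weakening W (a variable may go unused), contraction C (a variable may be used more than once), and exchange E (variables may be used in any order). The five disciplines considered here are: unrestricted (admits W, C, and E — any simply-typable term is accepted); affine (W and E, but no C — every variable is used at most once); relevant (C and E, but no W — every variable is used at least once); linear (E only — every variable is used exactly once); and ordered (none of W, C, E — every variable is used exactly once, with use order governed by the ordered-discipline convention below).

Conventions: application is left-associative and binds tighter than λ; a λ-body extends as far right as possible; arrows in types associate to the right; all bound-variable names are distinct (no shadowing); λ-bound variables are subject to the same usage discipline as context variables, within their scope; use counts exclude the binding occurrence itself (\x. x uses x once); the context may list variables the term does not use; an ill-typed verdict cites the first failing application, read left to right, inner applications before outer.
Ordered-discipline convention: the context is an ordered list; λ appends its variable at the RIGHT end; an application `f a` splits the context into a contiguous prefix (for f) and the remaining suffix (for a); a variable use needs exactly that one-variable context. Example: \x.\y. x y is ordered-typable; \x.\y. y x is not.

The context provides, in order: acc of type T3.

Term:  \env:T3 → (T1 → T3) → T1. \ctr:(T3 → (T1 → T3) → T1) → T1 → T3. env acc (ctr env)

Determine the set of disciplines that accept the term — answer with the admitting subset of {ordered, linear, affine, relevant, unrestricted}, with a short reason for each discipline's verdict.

admitted in: relevant, unrestricted
counts: acc=1, env [bound]=2, ctr [bound]=1
left-to-right use order: env, acc, ctr, env
typing: the term checks, with type (T3 → (T1 → T3) → T1) → ((T3 → (T1 → T3) → T1) → T1 → T3) → T1
ordered: ✗ — repeated use of env ×2
linear: ✗ — repeated use of env ×2
affine: ✗ — repeated use of env ×2
relevant: ✓ — every one of acc, env, ctr appears
unrestricted: ✓ — type-checks ((T3 → (T1 → T3) → T1) → ((T3 → (T1 → T3) → T1) → T1 → T3) → T1) and nothing is barred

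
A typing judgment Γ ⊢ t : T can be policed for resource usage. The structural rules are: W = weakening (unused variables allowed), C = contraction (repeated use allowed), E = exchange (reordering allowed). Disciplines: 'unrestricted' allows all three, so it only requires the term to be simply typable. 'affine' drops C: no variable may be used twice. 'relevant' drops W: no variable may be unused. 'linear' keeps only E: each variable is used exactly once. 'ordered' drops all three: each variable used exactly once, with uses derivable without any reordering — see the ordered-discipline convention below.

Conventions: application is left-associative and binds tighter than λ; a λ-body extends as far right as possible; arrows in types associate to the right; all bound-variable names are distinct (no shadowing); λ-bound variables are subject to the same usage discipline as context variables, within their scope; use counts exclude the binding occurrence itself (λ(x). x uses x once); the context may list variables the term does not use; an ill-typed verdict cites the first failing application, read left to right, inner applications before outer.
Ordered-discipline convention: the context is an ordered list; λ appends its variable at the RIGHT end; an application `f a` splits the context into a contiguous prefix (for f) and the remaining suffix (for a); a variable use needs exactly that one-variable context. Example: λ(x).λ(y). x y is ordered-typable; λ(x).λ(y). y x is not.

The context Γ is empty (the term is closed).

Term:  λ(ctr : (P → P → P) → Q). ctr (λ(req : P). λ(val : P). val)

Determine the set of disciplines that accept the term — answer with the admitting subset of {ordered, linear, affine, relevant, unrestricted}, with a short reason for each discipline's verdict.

admitting disciplines: affine, unrestricted
counts: ctr [bound] ×1; req [bound] ×0; val [bound] ×1
order of uses: ctr, val
typing: the term checks, with type ((P → P → P) → Q) → Q
ordered: ✗ — unused: req — weakening required
linear: ✗ — unused: req — weakening required
affine: ✓ — no duplicate uses among ctr, req, val
relevant: ✗ — unused: req — weakening required
unrestricted: ✓ — simply typable at ((P → P → P) → Q) → Q; W, C, E all held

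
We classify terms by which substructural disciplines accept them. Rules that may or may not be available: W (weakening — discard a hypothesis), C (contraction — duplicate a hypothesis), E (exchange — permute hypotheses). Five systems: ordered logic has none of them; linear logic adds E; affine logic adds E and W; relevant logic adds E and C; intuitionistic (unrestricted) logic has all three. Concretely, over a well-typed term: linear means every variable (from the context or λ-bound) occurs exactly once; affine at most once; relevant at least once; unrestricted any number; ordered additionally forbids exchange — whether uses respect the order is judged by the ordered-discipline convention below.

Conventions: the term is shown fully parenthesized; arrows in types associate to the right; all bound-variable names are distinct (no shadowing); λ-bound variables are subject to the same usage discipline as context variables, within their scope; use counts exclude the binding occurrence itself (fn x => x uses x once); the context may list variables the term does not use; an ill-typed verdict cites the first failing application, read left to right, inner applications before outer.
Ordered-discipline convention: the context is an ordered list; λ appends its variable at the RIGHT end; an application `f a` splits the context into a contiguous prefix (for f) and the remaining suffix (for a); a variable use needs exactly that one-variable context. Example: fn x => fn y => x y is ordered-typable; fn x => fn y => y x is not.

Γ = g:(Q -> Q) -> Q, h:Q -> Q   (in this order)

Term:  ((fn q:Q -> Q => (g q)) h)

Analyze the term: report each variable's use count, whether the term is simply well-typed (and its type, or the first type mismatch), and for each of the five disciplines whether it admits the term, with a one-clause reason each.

use counts: g=1, h=1, q (λ-bound)=1
use order (left to right): g, q, h
typing: well-typed — term : Q
ordered: ✓ — single-use (g, h, q), ordered derivation ok
linear: ✓ — exactly-once usage across g, h, q
affine: ✓ — none of g, h, q used more than once
relevant: ✓ — none of g, h, q goes unused
unrestricted: ✓ — well-typed at Q; no restrictions here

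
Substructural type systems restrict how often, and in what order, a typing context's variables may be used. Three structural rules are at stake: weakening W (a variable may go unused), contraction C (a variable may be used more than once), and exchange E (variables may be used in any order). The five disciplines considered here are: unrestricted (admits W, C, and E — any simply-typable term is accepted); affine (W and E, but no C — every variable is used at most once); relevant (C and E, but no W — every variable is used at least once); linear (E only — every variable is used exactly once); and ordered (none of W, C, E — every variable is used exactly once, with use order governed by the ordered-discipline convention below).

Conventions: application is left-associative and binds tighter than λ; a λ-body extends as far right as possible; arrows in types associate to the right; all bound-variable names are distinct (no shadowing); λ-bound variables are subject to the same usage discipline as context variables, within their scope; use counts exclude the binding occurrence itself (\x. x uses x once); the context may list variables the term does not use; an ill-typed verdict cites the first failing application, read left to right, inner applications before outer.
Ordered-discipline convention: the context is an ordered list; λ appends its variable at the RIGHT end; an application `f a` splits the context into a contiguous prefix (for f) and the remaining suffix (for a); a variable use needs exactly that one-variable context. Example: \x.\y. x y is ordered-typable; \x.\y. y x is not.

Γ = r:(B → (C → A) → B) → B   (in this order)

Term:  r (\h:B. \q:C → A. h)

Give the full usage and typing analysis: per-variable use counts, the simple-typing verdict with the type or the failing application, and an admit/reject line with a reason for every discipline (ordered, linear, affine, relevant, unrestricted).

counts: r: 1; h [bound]: 1; q [bound]: 0
use order (left to right): r, h
typing: ✓ — B
ordered: ✗ — needs weakening: q unused
linear: ✗ — needs weakening: q unused
affine: ✓ — none of r, h, q used more than once
relevant: ✗ — needs weakening: q unused
unrestricted: ✓ — simply typable at B; W, C, E all held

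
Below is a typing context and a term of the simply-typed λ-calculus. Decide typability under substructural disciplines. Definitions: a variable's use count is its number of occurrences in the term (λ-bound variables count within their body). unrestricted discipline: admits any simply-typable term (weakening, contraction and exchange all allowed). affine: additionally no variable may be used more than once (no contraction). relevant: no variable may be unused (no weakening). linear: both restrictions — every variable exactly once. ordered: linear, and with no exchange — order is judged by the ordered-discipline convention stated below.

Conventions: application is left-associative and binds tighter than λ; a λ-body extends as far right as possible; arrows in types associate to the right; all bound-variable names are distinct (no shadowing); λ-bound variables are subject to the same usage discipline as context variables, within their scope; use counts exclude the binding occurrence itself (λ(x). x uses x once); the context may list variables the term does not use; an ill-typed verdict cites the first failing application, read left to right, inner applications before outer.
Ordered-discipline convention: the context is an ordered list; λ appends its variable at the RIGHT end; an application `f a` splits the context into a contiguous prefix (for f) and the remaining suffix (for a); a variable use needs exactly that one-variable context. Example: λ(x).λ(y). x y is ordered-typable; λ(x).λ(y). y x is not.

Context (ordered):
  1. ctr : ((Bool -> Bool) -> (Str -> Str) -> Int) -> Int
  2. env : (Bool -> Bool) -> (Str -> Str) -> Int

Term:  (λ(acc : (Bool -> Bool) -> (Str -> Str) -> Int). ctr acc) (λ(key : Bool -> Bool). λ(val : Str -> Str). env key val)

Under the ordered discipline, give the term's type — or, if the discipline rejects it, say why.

term : Int
counts: ctr ×1, env ×1, acc (bound) ×1, key (bound) ×1, val (bound) ×1
order of uses: ctr, acc, env, key, val
typing: ✓ — Int
summary: ordered ✓ | linear ✓ | affine ✓ | relevant ✓ | unrestricted ✓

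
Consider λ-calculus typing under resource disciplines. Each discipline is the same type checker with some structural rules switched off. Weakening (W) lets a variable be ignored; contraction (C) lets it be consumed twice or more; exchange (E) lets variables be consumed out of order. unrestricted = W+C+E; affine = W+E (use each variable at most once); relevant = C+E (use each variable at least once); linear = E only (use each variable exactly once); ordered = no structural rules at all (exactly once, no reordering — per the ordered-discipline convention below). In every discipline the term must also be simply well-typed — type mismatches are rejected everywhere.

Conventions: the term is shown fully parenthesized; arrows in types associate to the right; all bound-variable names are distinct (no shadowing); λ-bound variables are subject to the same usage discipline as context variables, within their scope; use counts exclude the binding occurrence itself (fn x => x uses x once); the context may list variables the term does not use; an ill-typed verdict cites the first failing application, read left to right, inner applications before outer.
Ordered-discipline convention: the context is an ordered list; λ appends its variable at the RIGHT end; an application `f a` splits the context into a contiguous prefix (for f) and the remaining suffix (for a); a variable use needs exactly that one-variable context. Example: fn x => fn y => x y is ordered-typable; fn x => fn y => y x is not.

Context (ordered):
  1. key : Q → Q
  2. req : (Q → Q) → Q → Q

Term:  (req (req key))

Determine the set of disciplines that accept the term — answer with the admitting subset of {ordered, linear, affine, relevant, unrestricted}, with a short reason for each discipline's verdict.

admitted in: relevant, unrestricted
variable uses: key=1; req=2
uses in reading order: req, req, key
typing: ✓ — Q → Q
ordered: ✗ — repeated use of req ×2
linear: ✗ — repeated use of req ×2
affine: ✗ — repeated use of req ×2
relevant: ✓ — none of key, req goes unused
unrestricted: ✓ — simply typable at Q → Q; W, C, E all held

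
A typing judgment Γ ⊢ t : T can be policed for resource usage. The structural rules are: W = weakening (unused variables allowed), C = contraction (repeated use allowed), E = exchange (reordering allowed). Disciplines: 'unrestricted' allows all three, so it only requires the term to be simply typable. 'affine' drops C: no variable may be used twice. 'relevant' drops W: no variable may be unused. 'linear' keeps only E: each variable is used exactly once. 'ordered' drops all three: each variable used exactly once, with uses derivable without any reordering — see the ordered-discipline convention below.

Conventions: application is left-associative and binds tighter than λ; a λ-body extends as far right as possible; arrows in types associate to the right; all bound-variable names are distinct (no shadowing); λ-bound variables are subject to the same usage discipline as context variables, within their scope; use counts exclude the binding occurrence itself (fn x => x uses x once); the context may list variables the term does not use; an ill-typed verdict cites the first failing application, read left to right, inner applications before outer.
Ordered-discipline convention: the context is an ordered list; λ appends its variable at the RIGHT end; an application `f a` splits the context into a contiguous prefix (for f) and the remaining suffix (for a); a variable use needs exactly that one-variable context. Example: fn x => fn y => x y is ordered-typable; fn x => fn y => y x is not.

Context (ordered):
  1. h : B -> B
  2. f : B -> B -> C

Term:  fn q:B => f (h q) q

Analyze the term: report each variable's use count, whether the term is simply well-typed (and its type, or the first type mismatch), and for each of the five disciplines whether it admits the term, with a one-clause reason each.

use counts: h=1, f=1, q [bound]=2
uses in reading order: f, h, q, q
typing: the term checks, with type B -> C
ordered ✗ (q ×2 used more than once (contraction))
linear ✗ (q ×2 used more than once (contraction))
affine ✗ (q ×2 used more than once (contraction))
relevant ✓ (none of h, f, q goes unused)
unrestricted ✓ (typability at B -> C is all that's needed)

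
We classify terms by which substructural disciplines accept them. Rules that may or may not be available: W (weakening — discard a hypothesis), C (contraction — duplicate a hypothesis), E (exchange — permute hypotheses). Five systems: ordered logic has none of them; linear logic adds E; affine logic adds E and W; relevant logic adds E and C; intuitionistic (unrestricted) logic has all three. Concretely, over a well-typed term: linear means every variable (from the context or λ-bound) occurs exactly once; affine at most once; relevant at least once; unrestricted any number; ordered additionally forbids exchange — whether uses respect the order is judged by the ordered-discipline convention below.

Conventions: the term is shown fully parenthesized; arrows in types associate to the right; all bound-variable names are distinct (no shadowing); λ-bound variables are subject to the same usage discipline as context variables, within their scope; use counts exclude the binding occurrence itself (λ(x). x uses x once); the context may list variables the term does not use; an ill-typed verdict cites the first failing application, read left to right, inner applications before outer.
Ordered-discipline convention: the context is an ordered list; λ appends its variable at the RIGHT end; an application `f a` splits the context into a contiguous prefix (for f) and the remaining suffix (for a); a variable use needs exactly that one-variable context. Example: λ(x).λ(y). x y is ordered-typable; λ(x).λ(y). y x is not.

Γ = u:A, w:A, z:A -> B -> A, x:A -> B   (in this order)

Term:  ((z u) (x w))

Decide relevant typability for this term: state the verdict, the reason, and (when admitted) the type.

yes — none of u, w, z, x goes unused; term : A
usage: u=1; w=1; z=1; x=1
order of uses: z, u, x, w
typing: ✓ — A
all disciplines: ordered ✗; linear ✓; affine ✓; relevant ✓; unrestricted ✓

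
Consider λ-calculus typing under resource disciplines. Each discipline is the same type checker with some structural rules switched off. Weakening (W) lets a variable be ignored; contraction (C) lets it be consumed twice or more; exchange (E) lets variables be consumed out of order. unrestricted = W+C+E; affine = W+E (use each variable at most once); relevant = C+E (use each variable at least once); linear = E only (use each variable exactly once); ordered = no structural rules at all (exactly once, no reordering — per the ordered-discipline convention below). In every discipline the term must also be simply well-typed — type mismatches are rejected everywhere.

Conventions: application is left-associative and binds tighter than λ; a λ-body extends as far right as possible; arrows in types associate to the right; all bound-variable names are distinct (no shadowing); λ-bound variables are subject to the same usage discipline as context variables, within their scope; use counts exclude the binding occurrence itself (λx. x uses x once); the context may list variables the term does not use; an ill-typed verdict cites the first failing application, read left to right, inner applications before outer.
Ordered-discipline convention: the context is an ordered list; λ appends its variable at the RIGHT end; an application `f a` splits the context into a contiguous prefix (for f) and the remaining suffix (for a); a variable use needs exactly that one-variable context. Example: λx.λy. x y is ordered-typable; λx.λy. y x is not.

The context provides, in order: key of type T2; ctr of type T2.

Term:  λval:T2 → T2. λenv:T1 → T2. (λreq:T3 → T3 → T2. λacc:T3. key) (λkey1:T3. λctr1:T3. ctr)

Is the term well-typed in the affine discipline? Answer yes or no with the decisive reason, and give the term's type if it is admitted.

yes — at most one use each (key, ctr, val, env, req, acc, key1, ctr1); term : (T2 → T2) → (T1 → T2) → T3 → T2
use counts: key: 1×, ctr: 1×, val (bound): 0×, env (bound): 0×, req (bound): 0×, acc (bound): 0×, key1 (bound): 0×, ctr1 (bound): 0×
order of uses: key, ctr
typing: well-typed — term : (T2 → T2) → (T1 → T2) → T3 → T2
summary: ordered ✗; linear ✗; affine ✓; relevant ✗; unrestricted ✓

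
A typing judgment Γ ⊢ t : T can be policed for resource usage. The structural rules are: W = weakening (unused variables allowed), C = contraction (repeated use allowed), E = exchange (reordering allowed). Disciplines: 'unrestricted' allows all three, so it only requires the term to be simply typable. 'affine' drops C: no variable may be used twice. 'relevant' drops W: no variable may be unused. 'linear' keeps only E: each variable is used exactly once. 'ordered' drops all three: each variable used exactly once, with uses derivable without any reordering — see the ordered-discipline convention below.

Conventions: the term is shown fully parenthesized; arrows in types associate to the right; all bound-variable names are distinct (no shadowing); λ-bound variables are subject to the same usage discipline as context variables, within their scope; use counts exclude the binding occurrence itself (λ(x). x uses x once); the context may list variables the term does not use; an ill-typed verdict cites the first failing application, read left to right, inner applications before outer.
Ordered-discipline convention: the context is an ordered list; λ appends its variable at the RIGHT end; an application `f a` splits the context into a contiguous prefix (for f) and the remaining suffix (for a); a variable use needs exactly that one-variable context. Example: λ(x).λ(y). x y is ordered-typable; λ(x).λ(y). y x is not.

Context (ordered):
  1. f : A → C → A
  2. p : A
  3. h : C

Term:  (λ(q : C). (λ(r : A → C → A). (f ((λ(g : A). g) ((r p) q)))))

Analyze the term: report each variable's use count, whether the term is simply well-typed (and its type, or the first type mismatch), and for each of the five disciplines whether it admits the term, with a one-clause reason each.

variable uses: f ×1, p ×1, h ×0, q (λ-bound) ×1, r (λ-bound) ×1, g (λ-bound) ×1
order of uses: f, g, r, p, q
typing: the term checks, with type C → (A → C → A) → C → A
ordered: ✗ — needs weakening: h unused
linear: ✗ — needs weakening: h unused
affine: ✓ — f, p, h, q, r, g: no repeats, contraction unneeded
relevant: ✗ — needs weakening: h unused
unrestricted: ✓ — well-typed at C → (A → C → A) → C → A; no restrictions here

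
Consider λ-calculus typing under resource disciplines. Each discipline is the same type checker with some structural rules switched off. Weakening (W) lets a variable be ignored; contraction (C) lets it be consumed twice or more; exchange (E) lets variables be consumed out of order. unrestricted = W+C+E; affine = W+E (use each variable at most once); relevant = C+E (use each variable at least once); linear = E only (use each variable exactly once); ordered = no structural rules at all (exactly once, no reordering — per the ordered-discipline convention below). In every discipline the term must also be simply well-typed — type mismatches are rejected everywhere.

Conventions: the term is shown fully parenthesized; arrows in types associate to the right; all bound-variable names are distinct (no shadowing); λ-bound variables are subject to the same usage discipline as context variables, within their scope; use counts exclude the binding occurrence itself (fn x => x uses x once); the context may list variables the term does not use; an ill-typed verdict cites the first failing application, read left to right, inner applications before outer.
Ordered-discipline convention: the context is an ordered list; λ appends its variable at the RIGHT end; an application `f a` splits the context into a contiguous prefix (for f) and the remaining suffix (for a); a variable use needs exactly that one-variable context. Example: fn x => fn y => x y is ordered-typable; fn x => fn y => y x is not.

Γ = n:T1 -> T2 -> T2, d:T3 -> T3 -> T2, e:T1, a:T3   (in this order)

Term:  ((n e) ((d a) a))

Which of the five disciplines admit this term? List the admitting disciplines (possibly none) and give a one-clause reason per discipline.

admitted in: relevant, unrestricted
counts: n: 1; d: 1; e: 1; a: 2
use order (left to right): n, e, d, a, a
typing: the term checks, with type T2
ordered: ✗ — repeated use of a ×2
linear: ✗ — repeated use of a ×2
affine: ✗ — repeated use of a ×2
relevant: ✓ — n, d, e, a: all used, weakening unneeded
unrestricted: ✓ — type-checks (T2) and nothing is barred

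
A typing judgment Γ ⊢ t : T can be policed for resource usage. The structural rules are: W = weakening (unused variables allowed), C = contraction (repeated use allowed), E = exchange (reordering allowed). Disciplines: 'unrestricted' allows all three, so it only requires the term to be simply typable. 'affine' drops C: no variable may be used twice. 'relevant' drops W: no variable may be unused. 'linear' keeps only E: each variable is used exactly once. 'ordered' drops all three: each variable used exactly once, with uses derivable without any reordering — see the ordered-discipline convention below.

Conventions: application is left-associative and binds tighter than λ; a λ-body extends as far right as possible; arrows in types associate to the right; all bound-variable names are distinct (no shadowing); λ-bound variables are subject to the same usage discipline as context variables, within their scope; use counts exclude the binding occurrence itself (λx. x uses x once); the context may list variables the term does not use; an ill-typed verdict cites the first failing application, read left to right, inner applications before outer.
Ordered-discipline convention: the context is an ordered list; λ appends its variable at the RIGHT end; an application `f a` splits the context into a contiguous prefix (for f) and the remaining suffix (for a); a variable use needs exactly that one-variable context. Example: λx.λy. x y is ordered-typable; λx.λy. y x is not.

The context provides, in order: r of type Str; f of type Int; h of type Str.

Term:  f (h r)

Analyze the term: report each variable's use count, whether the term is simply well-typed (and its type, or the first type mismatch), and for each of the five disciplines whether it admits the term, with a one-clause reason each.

usage: r: 1, f: 1, h: 1
uses in reading order: f, h, r
typing: ill-typed: non-arrow in function slot: Str
ordered: ✗ — fails simple typing
linear: ✗ — a type mismatch blocks all five
affine: ✗ — the type mismatch rejects it
relevant: ✗ — not simply typable
unrestricted: ✗ — fails simple typing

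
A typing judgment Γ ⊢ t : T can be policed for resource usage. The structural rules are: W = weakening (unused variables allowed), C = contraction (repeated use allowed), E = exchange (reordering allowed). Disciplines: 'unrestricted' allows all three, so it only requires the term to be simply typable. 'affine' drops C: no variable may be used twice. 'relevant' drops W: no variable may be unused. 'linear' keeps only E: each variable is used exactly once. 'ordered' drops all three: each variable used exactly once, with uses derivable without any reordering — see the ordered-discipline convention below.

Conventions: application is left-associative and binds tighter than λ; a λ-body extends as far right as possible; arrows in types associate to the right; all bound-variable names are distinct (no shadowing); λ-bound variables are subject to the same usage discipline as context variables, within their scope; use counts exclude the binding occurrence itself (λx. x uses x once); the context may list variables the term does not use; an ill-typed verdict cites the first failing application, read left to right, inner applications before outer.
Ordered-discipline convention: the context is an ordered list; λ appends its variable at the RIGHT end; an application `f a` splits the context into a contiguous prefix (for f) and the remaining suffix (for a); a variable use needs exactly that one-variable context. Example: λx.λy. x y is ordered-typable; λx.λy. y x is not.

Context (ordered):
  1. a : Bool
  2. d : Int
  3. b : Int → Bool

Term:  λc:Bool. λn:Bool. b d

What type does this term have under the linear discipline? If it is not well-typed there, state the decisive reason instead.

not well-typed under linear — needs weakening: a, c, n unused
use counts: a=0, d=1, b=1, c [bound]=0, n [bound]=0
order of uses: b, d
typing: well-typed at Bool → Bool → Bool
summary: ordered ✗, linear ✗, affine ✓, relevant ✗, unrestricted ✓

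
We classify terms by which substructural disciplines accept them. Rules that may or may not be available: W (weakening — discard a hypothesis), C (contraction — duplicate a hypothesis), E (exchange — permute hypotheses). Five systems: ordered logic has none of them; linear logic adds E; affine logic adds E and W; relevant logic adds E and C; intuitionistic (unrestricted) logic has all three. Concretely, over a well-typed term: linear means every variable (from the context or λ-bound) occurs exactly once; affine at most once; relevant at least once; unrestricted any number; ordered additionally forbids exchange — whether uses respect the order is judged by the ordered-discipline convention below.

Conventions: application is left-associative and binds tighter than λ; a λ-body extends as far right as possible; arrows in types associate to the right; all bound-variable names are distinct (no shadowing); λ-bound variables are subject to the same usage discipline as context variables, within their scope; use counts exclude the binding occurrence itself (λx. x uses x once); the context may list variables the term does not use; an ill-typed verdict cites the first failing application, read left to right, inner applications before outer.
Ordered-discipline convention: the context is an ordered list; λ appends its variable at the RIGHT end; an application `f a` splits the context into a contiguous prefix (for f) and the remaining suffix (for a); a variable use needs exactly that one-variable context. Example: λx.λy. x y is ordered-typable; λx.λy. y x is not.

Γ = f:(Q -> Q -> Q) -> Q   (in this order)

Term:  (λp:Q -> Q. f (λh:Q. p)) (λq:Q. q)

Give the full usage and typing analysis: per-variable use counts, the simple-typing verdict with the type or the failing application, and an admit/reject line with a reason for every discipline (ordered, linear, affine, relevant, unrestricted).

usage: f: 1, p (λ-bound): 1, h (λ-bound): 0, q (λ-bound): 1
uses in reading order: f, p, q
typing: the term checks, with type Q
ordered: ✗ — h never used (weakening)
linear: ✗ — h never used (weakening)
affine: ✓ — no duplicate uses among f, p, h, q
relevant: ✗ — h never used (weakening)
unrestricted: ✓ — well-typed at Q; no restrictions here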